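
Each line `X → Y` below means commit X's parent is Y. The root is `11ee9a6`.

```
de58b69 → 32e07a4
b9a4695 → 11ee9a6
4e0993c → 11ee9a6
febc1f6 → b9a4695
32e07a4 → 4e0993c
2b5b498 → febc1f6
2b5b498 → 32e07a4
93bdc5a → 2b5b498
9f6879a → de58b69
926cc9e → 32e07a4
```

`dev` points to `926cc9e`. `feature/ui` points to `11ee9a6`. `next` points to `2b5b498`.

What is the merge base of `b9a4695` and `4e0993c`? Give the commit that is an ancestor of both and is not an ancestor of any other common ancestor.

Ancestors of b9a4695: {11ee9a6, b9a4695}.
Ancestors of 4e0993c: {11ee9a6, 4e0993c}.
Common ancestors: {11ee9a6}.
The only common ancestor is 11ee9a6, so it is the merge base.

11ee9a6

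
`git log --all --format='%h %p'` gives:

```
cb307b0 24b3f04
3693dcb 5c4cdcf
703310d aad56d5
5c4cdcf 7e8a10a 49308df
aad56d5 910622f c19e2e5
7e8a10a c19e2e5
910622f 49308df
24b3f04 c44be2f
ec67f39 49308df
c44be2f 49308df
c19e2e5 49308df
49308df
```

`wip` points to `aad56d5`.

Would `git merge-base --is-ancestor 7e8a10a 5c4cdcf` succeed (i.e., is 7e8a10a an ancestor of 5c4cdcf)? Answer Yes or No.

Yes

Ancestors of 5c4cdcf (commits reachable by following parents): {49308df, 5c4cdcf, 7e8a10a, c19e2e5}.
7e8a10a is in that set, so it is an ancestor of 5c4cdcf.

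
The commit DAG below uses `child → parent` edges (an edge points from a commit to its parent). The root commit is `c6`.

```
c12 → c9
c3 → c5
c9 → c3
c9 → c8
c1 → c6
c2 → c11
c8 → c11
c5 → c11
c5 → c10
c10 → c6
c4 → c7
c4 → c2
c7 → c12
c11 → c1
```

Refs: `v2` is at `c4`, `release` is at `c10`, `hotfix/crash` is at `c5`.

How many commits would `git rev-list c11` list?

Walking parent pointers from c11: reachable set = {c1, c11, c6}.
That is 3 commits.

3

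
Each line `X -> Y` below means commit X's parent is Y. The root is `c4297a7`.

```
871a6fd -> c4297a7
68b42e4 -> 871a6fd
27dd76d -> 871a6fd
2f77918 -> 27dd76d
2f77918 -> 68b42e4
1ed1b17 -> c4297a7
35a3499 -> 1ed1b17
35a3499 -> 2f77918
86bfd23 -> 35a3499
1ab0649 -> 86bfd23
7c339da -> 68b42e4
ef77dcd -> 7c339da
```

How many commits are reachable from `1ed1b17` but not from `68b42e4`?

1

Reachable from 1ed1b17: {1ed1b17, c4297a7}.
Reachable from 68b42e4: {68b42e4, 871a6fd, c4297a7}.
In 1ed1b17's history but not 68b42e4's: {1ed1b17} — 1 commit.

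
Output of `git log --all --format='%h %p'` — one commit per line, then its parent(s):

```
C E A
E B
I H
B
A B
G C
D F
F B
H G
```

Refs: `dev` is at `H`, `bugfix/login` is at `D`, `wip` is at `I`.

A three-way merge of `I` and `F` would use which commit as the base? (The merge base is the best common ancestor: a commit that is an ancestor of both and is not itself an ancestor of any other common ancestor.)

Ancestors of I: {A, B, C, E, G, H, I}.
Ancestors of F: {B, F}.
Common ancestors: {B}.
The only common ancestor is B, so it is the merge base.

B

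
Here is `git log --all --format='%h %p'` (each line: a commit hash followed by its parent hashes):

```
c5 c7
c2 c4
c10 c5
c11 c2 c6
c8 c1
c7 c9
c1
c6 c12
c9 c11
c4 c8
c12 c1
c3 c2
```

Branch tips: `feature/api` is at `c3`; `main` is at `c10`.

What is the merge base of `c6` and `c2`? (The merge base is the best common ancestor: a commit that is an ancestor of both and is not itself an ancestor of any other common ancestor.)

c1

Ancestors of c6: {c1, c12, c6}.
Ancestors of c2: {c1, c2, c4, c8}.
Common ancestors: {c1}.
The only common ancestor is c1, so it is the merge base.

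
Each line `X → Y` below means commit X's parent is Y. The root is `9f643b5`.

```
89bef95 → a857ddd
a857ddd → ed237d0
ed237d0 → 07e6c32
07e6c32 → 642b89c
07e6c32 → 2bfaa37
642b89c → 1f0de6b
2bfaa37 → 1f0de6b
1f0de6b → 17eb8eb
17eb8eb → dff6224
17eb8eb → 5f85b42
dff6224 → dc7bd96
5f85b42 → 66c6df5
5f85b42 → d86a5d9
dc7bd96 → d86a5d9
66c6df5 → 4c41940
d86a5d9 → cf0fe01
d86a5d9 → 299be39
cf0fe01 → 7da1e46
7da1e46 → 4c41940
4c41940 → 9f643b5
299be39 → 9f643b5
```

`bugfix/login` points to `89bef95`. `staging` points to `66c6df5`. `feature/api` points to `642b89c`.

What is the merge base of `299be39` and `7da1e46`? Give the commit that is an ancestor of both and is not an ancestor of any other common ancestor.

9f643b5

Ancestors of 299be39: {299be39, 9f643b5}.
Ancestors of 7da1e46: {4c41940, 7da1e46, 9f643b5}.
Common ancestors: {9f643b5}.
The only common ancestor is 9f643b5, so it is the merge base.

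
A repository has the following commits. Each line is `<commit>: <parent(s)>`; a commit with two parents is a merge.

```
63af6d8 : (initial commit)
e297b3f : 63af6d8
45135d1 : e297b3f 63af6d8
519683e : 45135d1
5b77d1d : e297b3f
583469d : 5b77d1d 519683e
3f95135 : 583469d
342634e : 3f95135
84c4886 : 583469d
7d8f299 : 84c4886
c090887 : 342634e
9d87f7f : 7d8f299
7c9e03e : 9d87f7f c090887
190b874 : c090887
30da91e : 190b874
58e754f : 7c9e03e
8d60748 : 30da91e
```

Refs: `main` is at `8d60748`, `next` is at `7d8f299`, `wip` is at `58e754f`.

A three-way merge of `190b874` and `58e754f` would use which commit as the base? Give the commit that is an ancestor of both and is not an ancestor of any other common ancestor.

Ancestors of 190b874: {190b874, 342634e, 3f95135, 45135d1, 519683e, 583469d, 5b77d1d, 63af6d8, c090887, e297b3f}.
Ancestors of 58e754f: {342634e, 3f95135, 45135d1, 519683e, 583469d, 58e754f, 5b77d1d, 63af6d8, 7c9e03e, 7d8f299, 84c4886, 9d87f7f, c090887, e297b3f}.
Common ancestors: {342634e, 3f95135, 45135d1, 519683e, 583469d, 5b77d1d, 63af6d8, c090887, e297b3f}.
Among these, c090887 is not an ancestor of any other common ancestor — it is the merge base.

c090887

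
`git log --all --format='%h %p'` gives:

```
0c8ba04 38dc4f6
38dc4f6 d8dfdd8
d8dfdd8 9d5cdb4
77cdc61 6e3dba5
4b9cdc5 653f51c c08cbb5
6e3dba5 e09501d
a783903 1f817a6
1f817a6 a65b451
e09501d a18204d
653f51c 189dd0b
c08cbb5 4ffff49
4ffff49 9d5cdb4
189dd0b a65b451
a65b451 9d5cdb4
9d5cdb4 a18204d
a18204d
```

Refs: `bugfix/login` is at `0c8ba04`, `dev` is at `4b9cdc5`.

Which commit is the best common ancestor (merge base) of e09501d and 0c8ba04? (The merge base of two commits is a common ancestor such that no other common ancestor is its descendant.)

Ancestors of e09501d: {a18204d, e09501d}.
Ancestors of 0c8ba04: {0c8ba04, 38dc4f6, 9d5cdb4, a18204d, d8dfdd8}.
Common ancestors: {a18204d}.
The only common ancestor is a18204d, so it is the merge base.

a18204d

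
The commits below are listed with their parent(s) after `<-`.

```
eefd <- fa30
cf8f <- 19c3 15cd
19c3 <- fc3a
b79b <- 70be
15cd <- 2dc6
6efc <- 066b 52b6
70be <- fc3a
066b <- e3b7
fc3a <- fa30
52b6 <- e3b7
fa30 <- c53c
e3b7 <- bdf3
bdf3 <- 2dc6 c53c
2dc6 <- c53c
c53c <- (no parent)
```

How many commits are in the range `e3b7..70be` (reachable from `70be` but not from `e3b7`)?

3

Reachable from 70be: {70be, c53c, fa30, fc3a}.
Reachable from e3b7: {2dc6, bdf3, c53c, e3b7}.
In 70be's history but not e3b7's: {70be, fa30, fc3a} — 3 commits.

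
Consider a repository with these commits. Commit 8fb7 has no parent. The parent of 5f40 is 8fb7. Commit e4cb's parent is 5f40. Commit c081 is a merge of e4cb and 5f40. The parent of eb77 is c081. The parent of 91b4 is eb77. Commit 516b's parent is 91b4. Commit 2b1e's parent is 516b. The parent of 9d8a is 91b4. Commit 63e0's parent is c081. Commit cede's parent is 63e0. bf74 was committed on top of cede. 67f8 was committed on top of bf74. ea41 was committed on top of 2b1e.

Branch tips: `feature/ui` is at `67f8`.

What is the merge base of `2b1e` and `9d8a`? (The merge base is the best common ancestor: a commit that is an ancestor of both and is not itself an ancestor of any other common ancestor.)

91b4

Ancestors of 2b1e: {2b1e, 516b, 5f40, 8fb7, 91b4, c081, e4cb, eb77}.
Ancestors of 9d8a: {5f40, 8fb7, 91b4, 9d8a, c081, e4cb, eb77}.
Common ancestors: {5f40, 8fb7, 91b4, c081, e4cb, eb77}.
Among these, 91b4 is not an ancestor of any other common ancestor — it is the merge base.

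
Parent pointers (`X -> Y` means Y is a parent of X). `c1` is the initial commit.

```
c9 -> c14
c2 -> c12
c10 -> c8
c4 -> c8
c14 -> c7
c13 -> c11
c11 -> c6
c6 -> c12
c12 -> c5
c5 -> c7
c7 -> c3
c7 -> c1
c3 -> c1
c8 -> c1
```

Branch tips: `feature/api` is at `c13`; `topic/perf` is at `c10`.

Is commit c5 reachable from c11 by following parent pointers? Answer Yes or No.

Yes

Ancestors of c11 (commits reachable by following parents): {c1, c11, c12, c3, c5, c6, c7}.
c5 is in that set, so it is an ancestor of c11.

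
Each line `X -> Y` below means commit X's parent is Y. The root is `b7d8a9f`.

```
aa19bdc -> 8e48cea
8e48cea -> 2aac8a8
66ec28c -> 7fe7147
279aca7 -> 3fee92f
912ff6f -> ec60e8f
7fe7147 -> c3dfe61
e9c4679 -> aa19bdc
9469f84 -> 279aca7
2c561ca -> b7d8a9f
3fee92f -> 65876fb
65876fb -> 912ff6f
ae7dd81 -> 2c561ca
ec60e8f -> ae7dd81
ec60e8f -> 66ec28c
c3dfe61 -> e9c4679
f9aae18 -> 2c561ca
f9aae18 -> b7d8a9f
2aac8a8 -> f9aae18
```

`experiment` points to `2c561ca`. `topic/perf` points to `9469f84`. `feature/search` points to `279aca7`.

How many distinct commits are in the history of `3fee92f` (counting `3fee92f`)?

15

Walking parent pointers from 3fee92f: reachable set = {2aac8a8, 2c561ca, 3fee92f, 65876fb, 66ec28c, 7fe7147, 8e48cea, 912ff6f, aa19bdc, ae7dd81, b7d8a9f, c3dfe61, e9c4679, ec60e8f, f9aae18}.
That is 15 commits.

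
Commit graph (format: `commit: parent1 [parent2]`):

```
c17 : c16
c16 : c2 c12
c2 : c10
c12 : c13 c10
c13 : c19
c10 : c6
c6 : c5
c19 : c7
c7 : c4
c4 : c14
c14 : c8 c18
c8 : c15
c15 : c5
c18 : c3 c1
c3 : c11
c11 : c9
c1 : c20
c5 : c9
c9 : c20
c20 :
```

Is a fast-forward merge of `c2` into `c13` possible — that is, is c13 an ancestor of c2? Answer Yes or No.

A fast-forward from c13 to c2 is possible iff c13 is an ancestor of c2.
Ancestors of c2: {c10, c2, c20, c5, c6, c9}.
c13 is not among them, so fast-forward is not possible.

No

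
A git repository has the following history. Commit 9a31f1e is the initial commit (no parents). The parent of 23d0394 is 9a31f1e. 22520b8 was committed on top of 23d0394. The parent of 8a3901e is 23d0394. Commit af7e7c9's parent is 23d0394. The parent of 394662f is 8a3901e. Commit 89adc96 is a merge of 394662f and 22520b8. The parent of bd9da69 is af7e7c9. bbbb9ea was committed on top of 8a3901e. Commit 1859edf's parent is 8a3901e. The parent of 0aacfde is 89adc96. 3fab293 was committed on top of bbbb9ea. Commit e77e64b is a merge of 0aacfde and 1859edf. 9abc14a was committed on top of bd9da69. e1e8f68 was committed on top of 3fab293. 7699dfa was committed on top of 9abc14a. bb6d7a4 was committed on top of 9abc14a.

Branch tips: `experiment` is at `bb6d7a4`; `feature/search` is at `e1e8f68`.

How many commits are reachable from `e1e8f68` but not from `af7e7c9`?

4

Reachable from e1e8f68: {23d0394, 3fab293, 8a3901e, 9a31f1e, bbbb9ea, e1e8f68}.
Reachable from af7e7c9: {23d0394, 9a31f1e, af7e7c9}.
In e1e8f68's history but not af7e7c9's: {3fab293, 8a3901e, bbbb9ea, e1e8f68} — 4 commits.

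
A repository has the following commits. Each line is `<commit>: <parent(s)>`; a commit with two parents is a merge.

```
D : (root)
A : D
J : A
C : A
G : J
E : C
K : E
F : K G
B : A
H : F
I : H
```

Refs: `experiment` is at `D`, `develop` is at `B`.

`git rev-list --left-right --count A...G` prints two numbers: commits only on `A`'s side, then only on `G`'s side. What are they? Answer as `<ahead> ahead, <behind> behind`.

Reachable from A: {A, D}.
Reachable from G: {A, D, G, J}.
Only in A's history (ahead): {} — 0.
Only in G's history (behind): {G, J} — 2.

0 ahead, 2 behind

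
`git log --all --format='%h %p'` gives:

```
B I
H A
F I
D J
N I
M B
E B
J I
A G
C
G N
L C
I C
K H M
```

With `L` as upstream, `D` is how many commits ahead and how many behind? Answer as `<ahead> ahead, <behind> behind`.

3 ahead, 1 behind

Reachable from D: {C, D, I, J}.
Reachable from L: {C, L}.
Only in D's history (ahead): {D, I, J} — 3.
Only in L's history (behind): {L} — 1.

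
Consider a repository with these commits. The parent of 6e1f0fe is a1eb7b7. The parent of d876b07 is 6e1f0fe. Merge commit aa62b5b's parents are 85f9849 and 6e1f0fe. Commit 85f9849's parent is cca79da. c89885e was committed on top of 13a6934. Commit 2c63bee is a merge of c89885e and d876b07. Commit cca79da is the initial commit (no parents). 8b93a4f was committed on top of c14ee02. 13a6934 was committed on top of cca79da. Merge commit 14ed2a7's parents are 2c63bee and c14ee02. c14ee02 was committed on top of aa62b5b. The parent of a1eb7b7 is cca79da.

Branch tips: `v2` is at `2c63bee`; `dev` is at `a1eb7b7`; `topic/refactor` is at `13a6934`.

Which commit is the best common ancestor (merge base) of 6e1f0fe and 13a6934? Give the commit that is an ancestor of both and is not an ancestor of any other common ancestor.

cca79da

Ancestors of 6e1f0fe: {6e1f0fe, a1eb7b7, cca79da}.
Ancestors of 13a6934: {13a6934, cca79da}.
Common ancestors: {cca79da}.
The only common ancestor is cca79da, so it is the merge base.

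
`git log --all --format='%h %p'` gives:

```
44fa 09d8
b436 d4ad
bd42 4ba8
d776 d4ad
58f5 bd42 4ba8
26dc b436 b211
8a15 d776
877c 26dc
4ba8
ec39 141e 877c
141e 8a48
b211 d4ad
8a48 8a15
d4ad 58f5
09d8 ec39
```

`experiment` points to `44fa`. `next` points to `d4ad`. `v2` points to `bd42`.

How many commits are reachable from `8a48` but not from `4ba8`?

6

Reachable from 8a48: {4ba8, 58f5, 8a15, 8a48, bd42, d4ad, d776}.
Reachable from 4ba8: {4ba8}.
In 8a48's history but not 4ba8's: {58f5, 8a15, 8a48, bd42, d4ad, d776} — 6 commits.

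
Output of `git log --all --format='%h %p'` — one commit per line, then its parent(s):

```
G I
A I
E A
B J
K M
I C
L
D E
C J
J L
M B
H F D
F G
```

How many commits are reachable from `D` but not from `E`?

Reachable from D: {A, C, D, E, I, J, L}.
Reachable from E: {A, C, E, I, J, L}.
In D's history but not E's: {D} — 1 commit.

1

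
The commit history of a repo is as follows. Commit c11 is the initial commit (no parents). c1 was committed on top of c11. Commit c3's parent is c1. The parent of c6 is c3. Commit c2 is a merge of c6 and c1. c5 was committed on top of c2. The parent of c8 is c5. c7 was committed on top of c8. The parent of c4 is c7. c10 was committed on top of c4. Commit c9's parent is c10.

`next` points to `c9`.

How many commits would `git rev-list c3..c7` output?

5

Reachable from c7: {c1, c11, c2, c3, c5, c6, c7, c8}.
Reachable from c3: {c1, c11, c3}.
In c7's history but not c3's: {c2, c5, c6, c7, c8} — 5 commits.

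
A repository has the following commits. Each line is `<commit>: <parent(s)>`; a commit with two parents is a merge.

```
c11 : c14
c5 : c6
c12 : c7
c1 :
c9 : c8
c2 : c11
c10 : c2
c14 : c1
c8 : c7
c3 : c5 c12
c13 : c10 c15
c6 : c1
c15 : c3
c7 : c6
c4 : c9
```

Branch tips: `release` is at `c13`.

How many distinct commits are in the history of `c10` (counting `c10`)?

Walking parent pointers from c10: reachable set = {c1, c10, c11, c14, c2}.
That is 5 commits.

5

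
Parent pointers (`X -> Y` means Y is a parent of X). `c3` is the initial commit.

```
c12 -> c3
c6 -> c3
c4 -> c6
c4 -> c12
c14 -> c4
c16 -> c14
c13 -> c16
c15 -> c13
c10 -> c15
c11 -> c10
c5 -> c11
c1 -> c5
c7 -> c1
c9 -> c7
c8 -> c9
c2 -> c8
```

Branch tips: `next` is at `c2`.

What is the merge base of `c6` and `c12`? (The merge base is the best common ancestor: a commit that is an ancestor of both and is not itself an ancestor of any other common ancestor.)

Ancestors of c6: {c3, c6}.
Ancestors of c12: {c12, c3}.
Common ancestors: {c3}.
The only common ancestor is c3, so it is the merge base.

c3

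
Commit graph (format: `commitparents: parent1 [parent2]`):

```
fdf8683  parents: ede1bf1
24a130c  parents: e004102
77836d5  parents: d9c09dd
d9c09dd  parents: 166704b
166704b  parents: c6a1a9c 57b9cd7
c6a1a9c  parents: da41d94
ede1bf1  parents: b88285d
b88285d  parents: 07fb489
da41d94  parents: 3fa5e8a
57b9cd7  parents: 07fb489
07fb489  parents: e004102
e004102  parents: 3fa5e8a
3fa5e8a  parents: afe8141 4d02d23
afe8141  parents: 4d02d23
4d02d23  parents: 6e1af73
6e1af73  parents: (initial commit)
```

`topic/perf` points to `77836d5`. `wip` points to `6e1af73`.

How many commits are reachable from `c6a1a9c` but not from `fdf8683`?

2

Reachable from c6a1a9c: {3fa5e8a, 4d02d23, 6e1af73, afe8141, c6a1a9c, da41d94}.
Reachable from fdf8683: {07fb489, 3fa5e8a, 4d02d23, 6e1af73, afe8141, b88285d, e004102, ede1bf1, fdf8683}.
In c6a1a9c's history but not fdf8683's: {c6a1a9c, da41d94} — 2 commits.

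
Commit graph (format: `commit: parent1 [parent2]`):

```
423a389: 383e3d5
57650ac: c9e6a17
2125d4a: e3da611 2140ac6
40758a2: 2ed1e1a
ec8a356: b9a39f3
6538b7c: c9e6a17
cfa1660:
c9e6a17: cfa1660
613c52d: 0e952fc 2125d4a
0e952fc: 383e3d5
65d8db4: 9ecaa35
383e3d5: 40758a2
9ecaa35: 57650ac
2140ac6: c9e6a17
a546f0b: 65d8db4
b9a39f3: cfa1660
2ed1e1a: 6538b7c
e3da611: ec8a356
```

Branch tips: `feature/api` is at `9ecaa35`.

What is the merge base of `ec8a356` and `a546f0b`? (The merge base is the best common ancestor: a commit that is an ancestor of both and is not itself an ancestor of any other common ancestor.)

Ancestors of ec8a356: {b9a39f3, cfa1660, ec8a356}.
Ancestors of a546f0b: {57650ac, 65d8db4, 9ecaa35, a546f0b, c9e6a17, cfa1660}.
Common ancestors: {cfa1660}.
The only common ancestor is cfa1660, so it is the merge base.

cfa1660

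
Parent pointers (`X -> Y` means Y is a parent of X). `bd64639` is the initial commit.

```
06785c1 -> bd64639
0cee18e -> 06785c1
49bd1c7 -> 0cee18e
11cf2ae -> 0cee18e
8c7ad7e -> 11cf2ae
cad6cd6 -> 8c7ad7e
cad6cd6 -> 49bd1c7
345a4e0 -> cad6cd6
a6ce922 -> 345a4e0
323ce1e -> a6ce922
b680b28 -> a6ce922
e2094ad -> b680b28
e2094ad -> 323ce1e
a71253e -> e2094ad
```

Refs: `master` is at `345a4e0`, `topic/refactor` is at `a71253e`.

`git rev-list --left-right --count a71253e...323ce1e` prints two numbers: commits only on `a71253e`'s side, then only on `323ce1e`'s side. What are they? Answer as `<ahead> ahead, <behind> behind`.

Reachable from a71253e: {06785c1, 0cee18e, 11cf2ae, 323ce1e, 345a4e0, 49bd1c7, 8c7ad7e, a6ce922, a71253e, b680b28, bd64639, cad6cd6, e2094ad}.
Reachable from 323ce1e: {06785c1, 0cee18e, 11cf2ae, 323ce1e, 345a4e0, 49bd1c7, 8c7ad7e, a6ce922, bd64639, cad6cd6}.
Only in a71253e's history (ahead): {a71253e, b680b28, e2094ad} — 3.
Only in 323ce1e's history (behind): {} — 0.

3 ahead, 0 behind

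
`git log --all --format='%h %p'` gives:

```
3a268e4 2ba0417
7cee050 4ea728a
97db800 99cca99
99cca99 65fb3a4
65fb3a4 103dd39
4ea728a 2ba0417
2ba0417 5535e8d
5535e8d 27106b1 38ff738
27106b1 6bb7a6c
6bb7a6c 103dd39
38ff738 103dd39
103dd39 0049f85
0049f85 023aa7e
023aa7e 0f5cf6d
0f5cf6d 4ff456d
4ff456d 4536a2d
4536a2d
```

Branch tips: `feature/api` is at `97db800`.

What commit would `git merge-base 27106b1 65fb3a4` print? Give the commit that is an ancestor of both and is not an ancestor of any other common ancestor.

Ancestors of 27106b1: {0049f85, 023aa7e, 0f5cf6d, 103dd39, 27106b1, 4536a2d, 4ff456d, 6bb7a6c}.
Ancestors of 65fb3a4: {0049f85, 023aa7e, 0f5cf6d, 103dd39, 4536a2d, 4ff456d, 65fb3a4}.
Common ancestors: {0049f85, 023aa7e, 0f5cf6d, 103dd39, 4536a2d, 4ff456d}.
Among these, 103dd39 is not an ancestor of any other common ancestor — it is the merge base.

103dd39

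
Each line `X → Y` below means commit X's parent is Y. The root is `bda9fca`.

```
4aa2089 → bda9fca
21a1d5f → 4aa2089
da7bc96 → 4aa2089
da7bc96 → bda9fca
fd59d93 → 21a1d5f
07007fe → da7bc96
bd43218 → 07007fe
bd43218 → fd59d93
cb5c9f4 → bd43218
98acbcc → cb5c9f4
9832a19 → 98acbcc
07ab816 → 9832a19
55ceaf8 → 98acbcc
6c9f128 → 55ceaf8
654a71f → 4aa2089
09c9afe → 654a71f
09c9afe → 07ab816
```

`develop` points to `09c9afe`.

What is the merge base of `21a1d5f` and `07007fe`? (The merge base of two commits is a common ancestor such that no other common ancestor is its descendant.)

4aa2089

Ancestors of 21a1d5f: {21a1d5f, 4aa2089, bda9fca}.
Ancestors of 07007fe: {07007fe, 4aa2089, bda9fca, da7bc96}.
Common ancestors: {4aa2089, bda9fca}.
Among these, 4aa2089 is not an ancestor of any other common ancestor — it is the merge base.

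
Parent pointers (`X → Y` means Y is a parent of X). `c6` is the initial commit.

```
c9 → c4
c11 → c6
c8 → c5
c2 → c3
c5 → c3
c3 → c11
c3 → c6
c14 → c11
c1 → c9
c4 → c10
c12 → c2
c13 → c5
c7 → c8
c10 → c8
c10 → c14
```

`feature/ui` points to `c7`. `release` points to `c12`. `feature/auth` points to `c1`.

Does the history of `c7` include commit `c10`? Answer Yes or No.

No

Ancestors of c7: {c11, c3, c5, c6, c7, c8}.
c10 is not in that set, so it is not an ancestor of c7.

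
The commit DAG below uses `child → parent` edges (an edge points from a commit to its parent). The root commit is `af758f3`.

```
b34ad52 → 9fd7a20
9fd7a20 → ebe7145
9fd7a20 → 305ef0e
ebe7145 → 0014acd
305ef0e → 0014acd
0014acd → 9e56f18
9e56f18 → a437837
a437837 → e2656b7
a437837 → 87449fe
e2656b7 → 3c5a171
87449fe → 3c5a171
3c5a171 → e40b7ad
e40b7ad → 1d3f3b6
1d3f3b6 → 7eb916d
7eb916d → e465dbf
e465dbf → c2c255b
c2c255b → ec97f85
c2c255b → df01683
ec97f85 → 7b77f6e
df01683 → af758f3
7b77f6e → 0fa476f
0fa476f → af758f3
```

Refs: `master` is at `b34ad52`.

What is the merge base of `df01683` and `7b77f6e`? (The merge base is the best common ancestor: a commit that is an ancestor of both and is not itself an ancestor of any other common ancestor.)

af758f3

Ancestors of df01683: {af758f3, df01683}.
Ancestors of 7b77f6e: {0fa476f, 7b77f6e, af758f3}.
Common ancestors: {af758f3}.
The only common ancestor is af758f3, so it is the merge base.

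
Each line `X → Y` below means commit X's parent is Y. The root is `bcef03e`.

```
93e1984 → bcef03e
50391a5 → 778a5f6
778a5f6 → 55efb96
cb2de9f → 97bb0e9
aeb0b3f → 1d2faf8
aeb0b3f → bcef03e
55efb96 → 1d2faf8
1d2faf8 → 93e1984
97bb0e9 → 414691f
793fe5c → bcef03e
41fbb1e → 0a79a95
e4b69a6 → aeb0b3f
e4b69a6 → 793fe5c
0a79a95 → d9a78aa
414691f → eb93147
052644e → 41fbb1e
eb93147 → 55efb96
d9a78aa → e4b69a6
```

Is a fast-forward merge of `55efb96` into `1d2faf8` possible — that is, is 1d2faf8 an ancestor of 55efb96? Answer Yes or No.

A fast-forward from 1d2faf8 to 55efb96 is possible iff 1d2faf8 is an ancestor of 55efb96.
Ancestors of 55efb96: {1d2faf8, 55efb96, 93e1984, bcef03e}.
1d2faf8 is among them, so fast-forward is possible.

Yes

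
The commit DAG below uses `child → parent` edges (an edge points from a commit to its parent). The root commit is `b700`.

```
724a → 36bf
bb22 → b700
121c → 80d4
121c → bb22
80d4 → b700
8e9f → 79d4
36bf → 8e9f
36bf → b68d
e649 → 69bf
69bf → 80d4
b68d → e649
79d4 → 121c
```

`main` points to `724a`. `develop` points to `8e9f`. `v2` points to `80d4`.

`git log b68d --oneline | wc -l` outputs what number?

Walking parent pointers from b68d: reachable set = {69bf, 80d4, b68d, b700, e649}.
That is 5 commits.

5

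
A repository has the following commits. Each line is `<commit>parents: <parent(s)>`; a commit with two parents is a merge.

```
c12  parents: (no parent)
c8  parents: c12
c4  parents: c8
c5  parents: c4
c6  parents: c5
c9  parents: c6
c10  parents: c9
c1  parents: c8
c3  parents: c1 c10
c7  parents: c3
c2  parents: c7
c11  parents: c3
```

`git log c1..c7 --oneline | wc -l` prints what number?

7

Reachable from c7: {c1, c10, c12, c3, c4, c5, c6, c7, c8, c9}.
Reachable from c1: {c1, c12, c8}.
In c7's history but not c1's: {c10, c3, c4, c5, c6, c7, c9} — 7 commits.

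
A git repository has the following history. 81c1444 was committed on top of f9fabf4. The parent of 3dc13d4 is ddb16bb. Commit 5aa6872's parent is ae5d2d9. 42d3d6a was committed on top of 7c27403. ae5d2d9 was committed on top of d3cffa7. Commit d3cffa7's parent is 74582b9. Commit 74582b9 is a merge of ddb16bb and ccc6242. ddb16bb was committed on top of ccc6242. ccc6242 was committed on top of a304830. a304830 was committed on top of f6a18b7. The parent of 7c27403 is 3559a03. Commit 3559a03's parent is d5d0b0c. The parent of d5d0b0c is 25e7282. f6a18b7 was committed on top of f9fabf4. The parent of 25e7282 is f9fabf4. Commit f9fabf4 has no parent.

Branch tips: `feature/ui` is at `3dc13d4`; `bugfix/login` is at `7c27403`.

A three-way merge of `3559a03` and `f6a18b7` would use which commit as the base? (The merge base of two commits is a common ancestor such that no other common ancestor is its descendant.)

Ancestors of 3559a03: {25e7282, 3559a03, d5d0b0c, f9fabf4}.
Ancestors of f6a18b7: {f6a18b7, f9fabf4}.
Common ancestors: {f9fabf4}.
The only common ancestor is f9fabf4, so it is the merge base.

f9fabf4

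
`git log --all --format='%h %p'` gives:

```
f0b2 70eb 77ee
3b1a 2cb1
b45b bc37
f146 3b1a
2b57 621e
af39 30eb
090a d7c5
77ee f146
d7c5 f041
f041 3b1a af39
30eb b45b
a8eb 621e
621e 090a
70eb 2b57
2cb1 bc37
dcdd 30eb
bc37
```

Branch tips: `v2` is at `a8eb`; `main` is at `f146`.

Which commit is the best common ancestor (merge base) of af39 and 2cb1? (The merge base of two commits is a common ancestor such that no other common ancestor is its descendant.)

Ancestors of af39: {30eb, af39, b45b, bc37}.
Ancestors of 2cb1: {2cb1, bc37}.
Common ancestors: {bc37}.
The only common ancestor is bc37, so it is the merge base.

bc37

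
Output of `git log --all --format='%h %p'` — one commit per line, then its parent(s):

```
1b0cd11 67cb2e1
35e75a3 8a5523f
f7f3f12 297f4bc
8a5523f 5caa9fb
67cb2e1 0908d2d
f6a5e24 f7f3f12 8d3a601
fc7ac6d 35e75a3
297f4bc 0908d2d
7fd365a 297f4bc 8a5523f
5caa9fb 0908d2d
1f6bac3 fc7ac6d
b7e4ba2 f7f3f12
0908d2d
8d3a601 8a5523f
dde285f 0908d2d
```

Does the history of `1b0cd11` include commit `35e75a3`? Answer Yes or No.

Ancestors of 1b0cd11: {0908d2d, 1b0cd11, 67cb2e1}.
35e75a3 is not in that set, so it is not an ancestor of 1b0cd11.

No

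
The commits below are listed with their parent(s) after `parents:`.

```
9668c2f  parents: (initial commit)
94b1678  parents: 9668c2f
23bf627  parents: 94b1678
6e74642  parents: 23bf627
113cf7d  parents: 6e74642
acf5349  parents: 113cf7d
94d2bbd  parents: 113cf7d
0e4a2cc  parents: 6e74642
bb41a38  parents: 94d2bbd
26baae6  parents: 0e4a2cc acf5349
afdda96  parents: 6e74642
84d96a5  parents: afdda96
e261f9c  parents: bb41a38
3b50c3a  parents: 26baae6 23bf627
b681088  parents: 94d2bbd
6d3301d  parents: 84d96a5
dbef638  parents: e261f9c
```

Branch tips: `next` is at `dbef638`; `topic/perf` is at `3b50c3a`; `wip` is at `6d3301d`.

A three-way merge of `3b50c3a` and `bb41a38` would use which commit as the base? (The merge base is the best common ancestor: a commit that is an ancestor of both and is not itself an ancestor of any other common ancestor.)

Ancestors of 3b50c3a: {0e4a2cc, 113cf7d, 23bf627, 26baae6, 3b50c3a, 6e74642, 94b1678, 9668c2f, acf5349}.
Ancestors of bb41a38: {113cf7d, 23bf627, 6e74642, 94b1678, 94d2bbd, 9668c2f, bb41a38}.
Common ancestors: {113cf7d, 23bf627, 6e74642, 94b1678, 9668c2f}.
Among these, 113cf7d is not an ancestor of any other common ancestor — it is the merge base.

113cf7d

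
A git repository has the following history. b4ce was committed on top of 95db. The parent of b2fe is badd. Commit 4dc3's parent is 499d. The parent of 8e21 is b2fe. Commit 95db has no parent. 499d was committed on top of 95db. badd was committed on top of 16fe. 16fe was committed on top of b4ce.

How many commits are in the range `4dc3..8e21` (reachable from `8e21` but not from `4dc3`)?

5

Reachable from 8e21: {16fe, 8e21, 95db, b2fe, b4ce, badd}.
Reachable from 4dc3: {499d, 4dc3, 95db}.
In 8e21's history but not 4dc3's: {16fe, 8e21, b2fe, b4ce, badd} — 5 commits.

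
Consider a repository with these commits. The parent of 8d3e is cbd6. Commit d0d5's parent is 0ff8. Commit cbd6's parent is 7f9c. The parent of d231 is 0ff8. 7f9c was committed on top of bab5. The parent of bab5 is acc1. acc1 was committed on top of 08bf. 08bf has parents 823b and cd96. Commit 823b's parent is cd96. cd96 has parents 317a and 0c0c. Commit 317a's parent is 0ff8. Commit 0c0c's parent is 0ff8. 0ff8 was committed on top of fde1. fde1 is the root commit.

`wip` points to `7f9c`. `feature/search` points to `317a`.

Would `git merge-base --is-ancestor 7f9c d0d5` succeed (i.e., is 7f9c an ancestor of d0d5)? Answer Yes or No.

No

Ancestors of d0d5: {0ff8, d0d5, fde1}.
7f9c is not in that set, so it is not an ancestor of d0d5.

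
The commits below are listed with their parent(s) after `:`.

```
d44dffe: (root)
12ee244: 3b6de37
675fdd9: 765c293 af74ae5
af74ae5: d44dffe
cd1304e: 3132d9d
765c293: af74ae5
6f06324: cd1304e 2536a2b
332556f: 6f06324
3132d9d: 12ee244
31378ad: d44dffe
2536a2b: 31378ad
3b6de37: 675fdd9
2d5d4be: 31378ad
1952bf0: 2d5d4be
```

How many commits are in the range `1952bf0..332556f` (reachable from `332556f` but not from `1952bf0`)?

Reachable from 332556f: {12ee244, 2536a2b, 3132d9d, 31378ad, 332556f, 3b6de37, 675fdd9, 6f06324, 765c293, af74ae5, cd1304e, d44dffe}.
Reachable from 1952bf0: {1952bf0, 2d5d4be, 31378ad, d44dffe}.
In 332556f's history but not 1952bf0's: {12ee244, 2536a2b, 3132d9d, 332556f, 3b6de37, 675fdd9, 6f06324, 765c293, af74ae5, cd1304e} — 10 commits.

10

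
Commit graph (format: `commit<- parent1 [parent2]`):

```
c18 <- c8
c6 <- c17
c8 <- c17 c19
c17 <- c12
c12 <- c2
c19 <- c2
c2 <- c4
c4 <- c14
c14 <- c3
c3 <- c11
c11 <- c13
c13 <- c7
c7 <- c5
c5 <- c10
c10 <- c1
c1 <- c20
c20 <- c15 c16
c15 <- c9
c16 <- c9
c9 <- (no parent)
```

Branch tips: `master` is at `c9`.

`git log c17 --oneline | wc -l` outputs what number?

16

Walking parent pointers from c17: reachable set = {c1, c10, c11, c12, c13, c14, c15, c16, c17, c2, c20, c3, c4, c5, c7, c9}.
That is 16 commits.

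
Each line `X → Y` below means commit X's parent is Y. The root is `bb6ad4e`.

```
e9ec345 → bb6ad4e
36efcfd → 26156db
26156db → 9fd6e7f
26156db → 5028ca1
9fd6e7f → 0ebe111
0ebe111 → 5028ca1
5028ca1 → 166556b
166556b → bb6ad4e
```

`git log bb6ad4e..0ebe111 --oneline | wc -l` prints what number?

Reachable from 0ebe111: {0ebe111, 166556b, 5028ca1, bb6ad4e}.
Reachable from bb6ad4e: {bb6ad4e}.
In 0ebe111's history but not bb6ad4e's: {0ebe111, 166556b, 5028ca1} — 3 commits.

3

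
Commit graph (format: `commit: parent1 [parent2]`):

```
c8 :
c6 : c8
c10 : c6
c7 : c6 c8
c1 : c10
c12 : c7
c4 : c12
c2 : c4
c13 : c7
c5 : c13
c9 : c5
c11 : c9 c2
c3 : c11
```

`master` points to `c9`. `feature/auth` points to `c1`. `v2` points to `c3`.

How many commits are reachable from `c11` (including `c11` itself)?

Walking parent pointers from c11: reachable set = {c11, c12, c13, c2, c4, c5, c6, c7, c8, c9}.
That is 10 commits.

10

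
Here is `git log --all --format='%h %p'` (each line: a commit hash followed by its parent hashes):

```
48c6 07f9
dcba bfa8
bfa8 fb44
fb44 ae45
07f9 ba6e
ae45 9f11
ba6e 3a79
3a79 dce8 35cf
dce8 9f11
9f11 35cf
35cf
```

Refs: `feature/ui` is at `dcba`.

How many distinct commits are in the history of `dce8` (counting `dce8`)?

Walking parent pointers from dce8: reachable set = {35cf, 9f11, dce8}.
That is 3 commits.

3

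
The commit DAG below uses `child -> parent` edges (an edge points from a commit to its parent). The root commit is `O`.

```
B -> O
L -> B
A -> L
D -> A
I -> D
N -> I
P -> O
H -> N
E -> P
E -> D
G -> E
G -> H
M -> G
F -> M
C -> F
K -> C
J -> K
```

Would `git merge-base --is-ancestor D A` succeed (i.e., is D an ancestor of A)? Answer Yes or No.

Ancestors of A: {A, B, L, O}.
D is not in that set, so it is not an ancestor of A.

No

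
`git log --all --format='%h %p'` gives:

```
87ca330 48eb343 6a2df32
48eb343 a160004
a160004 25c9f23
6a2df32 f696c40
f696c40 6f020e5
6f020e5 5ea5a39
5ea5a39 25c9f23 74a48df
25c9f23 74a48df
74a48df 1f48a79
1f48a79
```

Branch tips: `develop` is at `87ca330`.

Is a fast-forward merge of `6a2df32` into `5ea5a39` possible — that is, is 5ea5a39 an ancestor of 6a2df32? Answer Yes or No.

A fast-forward from 5ea5a39 to 6a2df32 is possible iff 5ea5a39 is an ancestor of 6a2df32.
Ancestors of 6a2df32: {1f48a79, 25c9f23, 5ea5a39, 6a2df32, 6f020e5, 74a48df, f696c40}.
5ea5a39 is among them, so fast-forward is possible.

Yes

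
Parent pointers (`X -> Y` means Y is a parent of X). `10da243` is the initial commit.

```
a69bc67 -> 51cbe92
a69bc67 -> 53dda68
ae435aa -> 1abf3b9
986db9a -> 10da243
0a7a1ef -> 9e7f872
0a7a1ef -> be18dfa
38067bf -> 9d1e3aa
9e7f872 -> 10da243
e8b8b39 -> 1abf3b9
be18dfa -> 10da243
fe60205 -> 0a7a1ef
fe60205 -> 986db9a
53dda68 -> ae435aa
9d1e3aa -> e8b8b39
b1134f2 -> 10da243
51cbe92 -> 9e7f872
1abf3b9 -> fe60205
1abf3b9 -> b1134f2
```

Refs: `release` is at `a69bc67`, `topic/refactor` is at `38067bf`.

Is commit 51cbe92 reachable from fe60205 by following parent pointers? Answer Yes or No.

No

Ancestors of fe60205: {0a7a1ef, 10da243, 986db9a, 9e7f872, be18dfa, fe60205}.
51cbe92 is not in that set, so it is not an ancestor of fe60205.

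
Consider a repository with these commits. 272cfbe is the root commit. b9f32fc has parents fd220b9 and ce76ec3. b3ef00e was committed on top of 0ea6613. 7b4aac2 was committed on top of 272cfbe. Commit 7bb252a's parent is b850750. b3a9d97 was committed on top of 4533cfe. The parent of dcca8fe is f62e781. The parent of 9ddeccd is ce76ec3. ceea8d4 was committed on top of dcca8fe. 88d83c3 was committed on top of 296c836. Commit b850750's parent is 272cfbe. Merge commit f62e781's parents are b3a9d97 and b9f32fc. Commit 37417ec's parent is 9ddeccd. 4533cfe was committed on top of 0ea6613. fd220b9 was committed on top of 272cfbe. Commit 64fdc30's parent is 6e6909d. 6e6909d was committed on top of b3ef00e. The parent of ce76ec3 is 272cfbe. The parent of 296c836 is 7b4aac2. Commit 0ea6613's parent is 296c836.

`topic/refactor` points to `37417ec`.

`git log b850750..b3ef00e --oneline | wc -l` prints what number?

Reachable from b3ef00e: {0ea6613, 272cfbe, 296c836, 7b4aac2, b3ef00e}.
Reachable from b850750: {272cfbe, b850750}.
In b3ef00e's history but not b850750's: {0ea6613, 296c836, 7b4aac2, b3ef00e} — 4 commits.

4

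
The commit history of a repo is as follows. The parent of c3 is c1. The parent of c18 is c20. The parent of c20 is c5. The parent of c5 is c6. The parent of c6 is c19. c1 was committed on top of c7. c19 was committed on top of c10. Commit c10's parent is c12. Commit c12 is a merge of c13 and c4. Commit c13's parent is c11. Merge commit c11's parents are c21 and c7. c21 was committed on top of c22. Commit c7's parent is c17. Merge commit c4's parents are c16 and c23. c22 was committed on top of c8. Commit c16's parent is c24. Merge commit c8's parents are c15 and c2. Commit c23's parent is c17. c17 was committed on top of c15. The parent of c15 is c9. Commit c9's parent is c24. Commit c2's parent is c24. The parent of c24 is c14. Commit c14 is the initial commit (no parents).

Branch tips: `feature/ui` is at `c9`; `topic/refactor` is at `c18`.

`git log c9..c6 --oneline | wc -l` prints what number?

Reachable from c6: {c10, c11, c12, c13, c14, c15, c16, c17, c19, c2, c21, c22, c23, c24, c4, c6, c7, c8, c9}.
Reachable from c9: {c14, c24, c9}.
In c6's history but not c9's: {c10, c11, c12, c13, c15, c16, c17, c19, c2, c21, c22, c23, c4, c6, c7, c8} — 16 commits.

16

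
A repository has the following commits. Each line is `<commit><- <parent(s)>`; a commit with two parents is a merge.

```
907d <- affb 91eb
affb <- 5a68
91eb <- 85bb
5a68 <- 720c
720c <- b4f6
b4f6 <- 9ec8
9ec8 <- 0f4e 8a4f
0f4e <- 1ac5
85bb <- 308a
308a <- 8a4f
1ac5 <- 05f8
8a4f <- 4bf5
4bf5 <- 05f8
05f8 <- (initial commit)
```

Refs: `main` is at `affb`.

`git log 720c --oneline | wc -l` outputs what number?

8

Walking parent pointers from 720c: reachable set = {05f8, 0f4e, 1ac5, 4bf5, 720c, 8a4f, 9ec8, b4f6}.
That is 8 commits.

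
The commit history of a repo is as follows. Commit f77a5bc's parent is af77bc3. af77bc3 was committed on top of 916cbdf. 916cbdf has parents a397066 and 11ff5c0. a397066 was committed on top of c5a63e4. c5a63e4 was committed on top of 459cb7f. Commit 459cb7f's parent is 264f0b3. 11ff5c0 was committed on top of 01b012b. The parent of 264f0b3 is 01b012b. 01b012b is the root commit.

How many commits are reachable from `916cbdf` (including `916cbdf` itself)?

Walking parent pointers from 916cbdf: reachable set = {01b012b, 11ff5c0, 264f0b3, 459cb7f, 916cbdf, a397066, c5a63e4}.
That is 7 commits.

7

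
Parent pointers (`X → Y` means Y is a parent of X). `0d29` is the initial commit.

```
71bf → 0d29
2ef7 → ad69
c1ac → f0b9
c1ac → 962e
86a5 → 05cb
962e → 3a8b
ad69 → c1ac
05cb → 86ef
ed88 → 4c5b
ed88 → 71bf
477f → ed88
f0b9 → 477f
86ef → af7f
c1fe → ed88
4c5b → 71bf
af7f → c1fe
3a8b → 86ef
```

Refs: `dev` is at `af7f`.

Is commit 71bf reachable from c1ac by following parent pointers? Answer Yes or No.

Ancestors of c1ac (commits reachable by following parents): {0d29, 3a8b, 477f, 4c5b, 71bf, 86ef, 962e, af7f, c1ac, c1fe, ed88, f0b9}.
71bf is in that set, so it is an ancestor of c1ac.

Yes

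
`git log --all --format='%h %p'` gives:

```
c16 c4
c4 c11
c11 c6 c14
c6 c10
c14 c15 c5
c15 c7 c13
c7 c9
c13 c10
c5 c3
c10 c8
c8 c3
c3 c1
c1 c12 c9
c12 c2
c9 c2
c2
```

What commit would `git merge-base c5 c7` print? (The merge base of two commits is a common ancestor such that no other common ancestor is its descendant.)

Ancestors of c5: {c1, c12, c2, c3, c5, c9}.
Ancestors of c7: {c2, c7, c9}.
Common ancestors: {c2, c9}.
Among these, c9 is not an ancestor of any other common ancestor — it is the merge base.

c9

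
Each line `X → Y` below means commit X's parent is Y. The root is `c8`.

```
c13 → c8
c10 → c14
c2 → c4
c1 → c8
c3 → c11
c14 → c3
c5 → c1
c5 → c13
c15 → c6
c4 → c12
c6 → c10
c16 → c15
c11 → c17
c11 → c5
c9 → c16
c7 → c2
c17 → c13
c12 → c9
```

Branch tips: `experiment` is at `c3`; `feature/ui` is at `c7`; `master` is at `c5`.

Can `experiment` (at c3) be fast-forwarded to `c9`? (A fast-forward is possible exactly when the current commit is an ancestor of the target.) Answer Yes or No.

A fast-forward from c3 to c9 is possible iff c3 is an ancestor of c9.
Ancestors of c9: {c1, c10, c11, c13, c14, c15, c16, c17, c3, c5, c6, c8, c9}.
c3 is among them, so fast-forward is possible.

Yes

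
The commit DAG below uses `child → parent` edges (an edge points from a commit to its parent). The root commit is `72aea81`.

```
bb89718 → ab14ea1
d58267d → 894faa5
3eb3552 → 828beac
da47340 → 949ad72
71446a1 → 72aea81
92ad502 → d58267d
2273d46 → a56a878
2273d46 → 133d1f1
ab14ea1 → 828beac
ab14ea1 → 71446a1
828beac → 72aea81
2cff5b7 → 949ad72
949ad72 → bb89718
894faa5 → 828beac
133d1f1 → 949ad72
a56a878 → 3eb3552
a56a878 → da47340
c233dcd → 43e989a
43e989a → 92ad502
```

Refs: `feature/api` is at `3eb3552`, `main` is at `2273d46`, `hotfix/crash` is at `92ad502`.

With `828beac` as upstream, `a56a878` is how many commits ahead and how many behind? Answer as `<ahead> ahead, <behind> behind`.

7 ahead, 0 behind

Reachable from a56a878: {3eb3552, 71446a1, 72aea81, 828beac, 949ad72, a56a878, ab14ea1, bb89718, da47340}.
Reachable from 828beac: {72aea81, 828beac}.
Only in a56a878's history (ahead): {3eb3552, 71446a1, 949ad72, a56a878, ab14ea1, bb89718, da47340} — 7.
Only in 828beac's history (behind): {} — 0.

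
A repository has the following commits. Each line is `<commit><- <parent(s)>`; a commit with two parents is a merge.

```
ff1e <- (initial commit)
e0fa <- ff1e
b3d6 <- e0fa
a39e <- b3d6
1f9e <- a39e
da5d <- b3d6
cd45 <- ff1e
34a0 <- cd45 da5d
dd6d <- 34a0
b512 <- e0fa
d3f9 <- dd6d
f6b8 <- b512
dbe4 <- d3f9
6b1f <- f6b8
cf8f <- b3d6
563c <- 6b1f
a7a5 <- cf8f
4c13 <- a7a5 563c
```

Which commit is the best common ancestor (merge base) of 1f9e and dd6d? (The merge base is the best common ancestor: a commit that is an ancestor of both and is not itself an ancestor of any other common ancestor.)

b3d6

Ancestors of 1f9e: {1f9e, a39e, b3d6, e0fa, ff1e}.
Ancestors of dd6d: {34a0, b3d6, cd45, da5d, dd6d, e0fa, ff1e}.
Common ancestors: {b3d6, e0fa, ff1e}.
Among these, b3d6 is not an ancestor of any other common ancestor — it is the merge base.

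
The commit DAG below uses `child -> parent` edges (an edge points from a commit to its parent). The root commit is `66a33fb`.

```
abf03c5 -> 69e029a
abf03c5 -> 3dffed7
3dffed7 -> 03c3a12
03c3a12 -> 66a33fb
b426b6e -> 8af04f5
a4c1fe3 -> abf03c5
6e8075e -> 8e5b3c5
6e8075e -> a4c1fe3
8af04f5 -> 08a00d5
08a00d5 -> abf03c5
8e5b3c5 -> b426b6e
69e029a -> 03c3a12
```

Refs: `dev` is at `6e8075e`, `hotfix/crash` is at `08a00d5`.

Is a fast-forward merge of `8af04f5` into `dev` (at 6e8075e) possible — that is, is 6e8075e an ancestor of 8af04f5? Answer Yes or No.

A fast-forward from 6e8075e to 8af04f5 is possible iff 6e8075e is an ancestor of 8af04f5.
Ancestors of 8af04f5: {03c3a12, 08a00d5, 3dffed7, 66a33fb, 69e029a, 8af04f5, abf03c5}.
6e8075e is not among them, so fast-forward is not possible.

No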